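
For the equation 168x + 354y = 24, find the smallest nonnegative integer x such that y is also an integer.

17

gcd(354, 168) = 6  (354 = 2*168 + 18, 168 = 9*18 + 6, 18 = 3*6).
6 divides 24, so solutions exist.
Back-substituting, 168*(19) + 354*(-9) = 6.
Scale by 24/6 = 4: (x₀, y₀) = (76, -36).
General solution: x = 76 + 59t, y = -36 - 28t for integer t.
x ≥ 0: smallest is 76 mod 59 = 17 (at t = -1), with y = -8.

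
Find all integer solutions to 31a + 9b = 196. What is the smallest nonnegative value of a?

4

gcd(31, 9) = 1.
1 divides 196, so solutions exist.
By Bézout, 31*(-2) + 9*(7) = 1.
Scale by 196/1 = 196: (a₀, b₀) = (-392, 1372).
General solution: a = -392 + 9t, b = 1372 - 31t for integer t.
a ≥ 0: smallest is -392 mod 9 = 4 (at t = 44), with b = 8.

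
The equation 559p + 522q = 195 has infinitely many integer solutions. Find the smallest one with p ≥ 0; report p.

231

gcd(559, 522) = 1  (559 = 1*522 + 37, 522 = 14*37 + 4, 37 = 9*4 + 1, 4 = 4*1).
1 divides 195, so solutions exist.
Back-substituting, 559*(127) + 522*(-136) = 1.
Scale by 195/1 = 195: (p₀, q₀) = (24765, -26520).
General solution: p = 24765 + 522t, q = -26520 - 559t for integer t.
p ≥ 0: smallest is 24765 mod 522 = 231 (at t = -47), with q = -247.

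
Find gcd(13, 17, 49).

gcd(17, 13) = 1  (17 = 1·13 + 4, 13 = 3·4 + 1, 4 = 4·1).
gcd(1, 49) = 1.

1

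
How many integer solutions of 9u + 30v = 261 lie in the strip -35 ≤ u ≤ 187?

gcd(30, 9) = 3.
By Bézout, 9×(-3) + 30×(1) = 3.
Particular solution: (9, 6).
General solution: u = 9 + 10t, v = 6 - 3t for integer t.
-35 ≤ 9 + 10t ≤ 187 gives t ∈ [-4, 17], which is 22 values.

22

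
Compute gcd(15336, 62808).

gcd(62808, 15336) = 24  (62808 = 4*15336 + 1464, 15336 = 10*1464 + 696, 1464 = 2*696 + 72, 696 = 9*72 + 48, 72 = 1*48 + 24, 48 = 2*24).

24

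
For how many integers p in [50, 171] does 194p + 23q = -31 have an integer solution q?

5

gcd(194, 23):
  194 = 8×23 + 10
  23 = 2×10 + 3
  10 = 3×3 + 1
  3 = 3×1
so gcd(194, 23) = 1.
Back-substitute for Bézout coefficients:
  1 = 10 - 3×3
  ... = 194×(7) + 23×(-59)
Scale by -31: particular solution (-217, 1829); reduce p mod 23: (13, -111).
General solution: p = 13 + 23t, q = -111 - 194t for integer t.
50 ≤ 13 + 23t ≤ 171 gives t ∈ [2, 6], which is 5 values.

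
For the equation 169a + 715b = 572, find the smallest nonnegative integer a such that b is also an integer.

33

gcd(715, 169) = 13.
13 divides 572, so solutions exist.
By Bézout, 169×(17) + 715×(-4) = 13.
Scale by 572/13 = 44: (a₀, b₀) = (748, -176).
General solution: a = 748 + 55t, b = -176 - 13t for integer t.
a ≥ 0: smallest is 748 mod 55 = 33 (at t = -13), with b = -7.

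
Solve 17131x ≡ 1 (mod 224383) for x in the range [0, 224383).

gcd(224383, 17131):
  224383 = 13*17131 + 1680
  17131 = 10*1680 + 331
  1680 = 5*331 + 25
  331 = 13*25 + 6
  25 = 4*6 + 1
  6 = 6*1
so gcd(224383, 17131) = 1.
Back-substitute for Bézout coefficients:
  1 = 25 - 4*6
  ... = 17131*(-35928) + 224383*(2743)
So 17131*-35928 ≡ 1 (mod 224383), and -35928 mod 224383 = 188455.

188455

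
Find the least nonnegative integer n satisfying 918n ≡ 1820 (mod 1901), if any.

1845

gcd(1901, 918) = 1  (1901 = 2*918 + 65, 918 = 14*65 + 8, 65 = 8*8 + 1, 8 = 8*1).
1 divides 1820, so solutions exist.
Back-substituting, 918*(-234) + 1901*(113) = 1.
So 918*(-234) ≡ 1 (mod 1901); multiply by 1820: n ≡ -425880 (mod 1901).
Smallest nonnegative: n = -425880 mod 1901 = 1845.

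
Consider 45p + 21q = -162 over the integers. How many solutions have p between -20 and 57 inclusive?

11

gcd(45, 21):
  45 = 2*21 + 3
  21 = 7*3
so gcd(45, 21) = 3.
Back-substitute for Bézout coefficients:
  3 = 45 - 2*21
  ... = 45*(1) + 21*(-2)
Scale by -54: particular solution (-54, 108); reduce p mod 7: (2, -12).
General solution: p = 2 + 7t, q = -12 - 15t for integer t.
-20 ≤ 2 + 7t ≤ 57 gives t ∈ [-3, 7], which is 11 values.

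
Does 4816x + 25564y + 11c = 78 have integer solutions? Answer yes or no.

yes

gcd(25564, 4816) = 28  (25564 = 5*4816 + 1484, 4816 = 3*1484 + 364, 1484 = 4*364 + 28, 364 = 13*28).
gcd(28, 11) = 1.
1 divides 78, so integer solutions exist.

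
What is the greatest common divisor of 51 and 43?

gcd(51, 43) = 1  (51 = 1×43 + 8, 43 = 5×8 + 3, 8 = 2×3 + 2, 3 = 1×2 + 1, 2 = 2×1).

1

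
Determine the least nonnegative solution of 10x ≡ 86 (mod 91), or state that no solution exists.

45

gcd(91, 10) = 1.
1 divides 86, so solutions exist.
By Bézout, 10·(-9) + 91·(1) = 1.
So 10·(-9) ≡ 1 (mod 91); multiply by 86: x ≡ -774 (mod 91).
Smallest nonnegative: x = -774 mod 91 = 45.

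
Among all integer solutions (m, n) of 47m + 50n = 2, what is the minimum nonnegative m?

16

gcd(50, 47):
  50 = 1*47 + 3
  47 = 15*3 + 2
  3 = 1*2 + 1
  2 = 2*1
so gcd(50, 47) = 1.
1 divides 2, so solutions exist.
Back-substitute for Bézout coefficients:
  1 = 3 - 1*2
  ... = 47*(-17) + 50*(16)
Scale by 2/1 = 2: (m₀, n₀) = (-34, 32).
General solution: m = -34 + 50t, n = 32 - 47t for integer t.
m ≥ 0: smallest is -34 mod 50 = 16 (at t = 1), with n = -15.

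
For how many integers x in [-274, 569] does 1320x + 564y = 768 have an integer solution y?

gcd(1320, 564) = 12  (1320 = 2*564 + 192, 564 = 2*192 + 180, 192 = 1*180 + 12, 180 = 15*12).
Back-substituting, 1320*(3) + 564*(-7) = 12.
Scale by 64: particular solution (192, -448); reduce x mod 47: (4, -8).
General solution: x = 4 + 47t, y = -8 - 110t for integer t.
-274 ≤ 4 + 47t ≤ 569 gives t ∈ [-5, 12], which is 18 values.

18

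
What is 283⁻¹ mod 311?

211

gcd(311, 283) = 1  (311 = 1*283 + 28, 283 = 10*28 + 3, 28 = 9*3 + 1, 3 = 3*1).
Back-substituting, 283*(-100) + 311*(91) = 1.
So 283*-100 ≡ 1 (mod 311), and -100 mod 311 = 211.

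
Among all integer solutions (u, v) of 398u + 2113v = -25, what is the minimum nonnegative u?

1152

gcd(2113, 398) = 1.
1 divides -25, so solutions exist.
By Bézout, 398·(292) + 2113·(-55) = 1.
Scale by -25/1 = -25: (u₀, v₀) = (-7300, 1375).
General solution: u = -7300 + 2113t, v = 1375 - 398t for integer t.
u ≥ 0: smallest is -7300 mod 2113 = 1152 (at t = 4), with v = -217.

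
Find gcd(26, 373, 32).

1

gcd(373, 26):
  373 = 14·26 + 9
  26 = 2·9 + 8
  9 = 1·8 + 1
  8 = 8·1
so gcd(373, 26) = 1.
gcd(1, 32) = 1.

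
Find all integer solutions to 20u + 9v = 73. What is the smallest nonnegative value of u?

5

gcd(20, 9) = 1  (20 = 2×9 + 2, 9 = 4×2 + 1, 2 = 2×1).
1 divides 73, so solutions exist.
Back-substituting, 20×(-4) + 9×(9) = 1.
Scale by 73/1 = 73: (u₀, v₀) = (-292, 657).
General solution: u = -292 + 9t, v = 657 - 20t for integer t.
u ≥ 0: smallest is -292 mod 9 = 5 (at t = 33), with v = -3.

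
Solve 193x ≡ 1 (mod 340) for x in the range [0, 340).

gcd(340, 193):
  340 = 1*193 + 147
  193 = 1*147 + 46
  147 = 3*46 + 9
  46 = 5*9 + 1
  9 = 9*1
so gcd(340, 193) = 1.
Back-substitute for Bézout coefficients:
  1 = 46 - 5*9
  ... = 193*(37) + 340*(-21)
So 193*37 ≡ 1 (mod 340), and 37 mod 340 = 37.

37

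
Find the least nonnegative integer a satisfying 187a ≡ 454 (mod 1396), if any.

gcd(1396, 187) = 1.
1 divides 454, so solutions exist.
By Bézout, 187·(-321) + 1396·(43) = 1.
So 187·(-321) ≡ 1 (mod 1396); multiply by 454: a ≡ -145734 (mod 1396).
Smallest nonnegative: a = -145734 mod 1396 = 846.

846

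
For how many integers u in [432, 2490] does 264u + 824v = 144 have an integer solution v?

gcd(824, 264) = 8.
By Bézout, 264×(25) + 824×(-8) = 8.
Particular solution: (38, -12).
General solution: u = 38 + 103t, v = -12 - 33t for integer t.
432 ≤ 38 + 103t ≤ 2490 gives t ∈ [4, 23], which is 20 values.

20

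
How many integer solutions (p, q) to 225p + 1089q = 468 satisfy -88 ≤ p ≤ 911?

8

gcd(1089, 225) = 9  (1089 = 4×225 + 189, 225 = 1×189 + 36, 189 = 5×36 + 9, 36 = 4×9).
Back-substituting, 225×(-29) + 1089×(6) = 9.
Scale by 52: particular solution (-1508, 312); reduce p mod 121: (65, -13).
General solution: p = 65 + 121t, q = -13 - 25t for integer t.
-88 ≤ 65 + 121t ≤ 911 gives t ∈ [-1, 6], which is 8 values.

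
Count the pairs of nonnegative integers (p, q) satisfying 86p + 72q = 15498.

gcd(86, 72) = 2.
By Bézout, 86×(-5) + 72×(6) = 2.
One solution: (27, 183).
General: p = 27 + 36t, q = 183 - 43t.
p ≥ 0 ⇒ t ≥ 0; q ≥ 0 ⇒ t ≤ 4. So t ∈ [0, 4]: 5 solutions.

5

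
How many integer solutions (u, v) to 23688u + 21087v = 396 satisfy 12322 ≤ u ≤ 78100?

28

gcd(23688, 21087) = 9  (23688 = 1*21087 + 2601, 21087 = 8*2601 + 279, 2601 = 9*279 + 90, 279 = 3*90 + 9, 90 = 10*9).
Back-substituting, 23688*(-227) + 21087*(255) = 9.
Scale by 44: particular solution (-9988, 11220); reduce u mod 2343: (1727, -1940).
General solution: u = 1727 + 2343t, v = -1940 - 2632t for integer t.
12322 ≤ 1727 + 2343t ≤ 78100 gives t ∈ [5, 32], which is 28 values.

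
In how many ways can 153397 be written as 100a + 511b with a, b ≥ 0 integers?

gcd(511, 100) = 1  (511 = 5·100 + 11, 100 = 9·11 + 1, 11 = 11·1).
Back-substituting, 100·(46) + 511·(-9) = 1.
Scale by 153397: one solution is (7056262, -1380573). Reduce a mod 511: (374, 227).
General: a = 374 + 511t, b = 227 - 100t.
a ≥ 0 ⇒ t ≥ 0; b ≥ 0 ⇒ t ≤ 2. So t ∈ [0, 2]: 3 solutions.

3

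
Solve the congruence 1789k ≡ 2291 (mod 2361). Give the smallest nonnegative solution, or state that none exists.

1775

gcd(2361, 1789) = 1  (2361 = 1*1789 + 572, 1789 = 3*572 + 73, 572 = 7*73 + 61, 73 = 1*61 + 12, 61 = 5*12 + 1, 12 = 12*1).
1 divides 2291, so solutions exist.
Back-substituting, 1789*(-194) + 2361*(147) = 1.
So 1789*(-194) ≡ 1 (mod 2361); multiply by 2291: k ≡ -444454 (mod 2361).
Smallest nonnegative: k = -444454 mod 2361 = 1775.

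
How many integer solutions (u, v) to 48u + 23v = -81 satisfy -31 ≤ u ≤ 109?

7

gcd(48, 23) = 1  (48 = 2×23 + 2, 23 = 11×2 + 1, 2 = 2×1).
Back-substituting, 48×(-11) + 23×(23) = 1.
Scale by -81: particular solution (891, -1863); reduce u mod 23: (17, -39).
General solution: u = 17 + 23t, v = -39 - 48t for integer t.
-31 ≤ 17 + 23t ≤ 109 gives t ∈ [-2, 4], which is 7 values.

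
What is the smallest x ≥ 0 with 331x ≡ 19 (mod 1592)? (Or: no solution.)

1265

gcd(1592, 331):
  1592 = 4·331 + 268
  331 = 1·268 + 63
  268 = 4·63 + 16
  63 = 3·16 + 15
  16 = 1·15 + 1
  15 = 15·1
so gcd(1592, 331) = 1.
1 divides 19, so solutions exist.
Back-substitute for Bézout coefficients:
  1 = 16 - 1·15
  ... = 331·(-101) + 1592·(21)
So 331·(-101) ≡ 1 (mod 1592); multiply by 19: x ≡ -1919 (mod 1592).
Smallest nonnegative: x = -1919 mod 1592 = 1265.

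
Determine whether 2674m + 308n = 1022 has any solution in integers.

yes

gcd(2674, 308) = 14  (2674 = 8·308 + 210, 308 = 1·210 + 98, 210 = 2·98 + 14, 98 = 7·14).
14 divides 1022, so integer solutions exist.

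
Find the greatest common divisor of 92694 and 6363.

gcd(92694, 6363):
  92694 = 14×6363 + 3612
  6363 = 1×3612 + 2751
  3612 = 1×2751 + 861
  2751 = 3×861 + 168
  861 = 5×168 + 21
  168 = 8×21
so gcd(92694, 6363) = 21.

21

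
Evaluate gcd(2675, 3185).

5

gcd(3185, 2675):
  3185 = 1×2675 + 510
  2675 = 5×510 + 125
  510 = 4×125 + 10
  125 = 12×10 + 5
  10 = 2×5
so gcd(3185, 2675) = 5.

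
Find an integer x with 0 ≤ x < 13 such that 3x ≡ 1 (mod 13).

gcd(13, 3) = 1.
By Bézout, 3×(-4) + 13×(1) = 1.
So 3×-4 ≡ 1 (mod 13), and -4 mod 13 = 9.

9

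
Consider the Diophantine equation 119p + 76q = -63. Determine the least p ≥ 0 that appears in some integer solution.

gcd(119, 76) = 1.
1 divides -63, so solutions exist.
By Bézout, 119·(23) + 76·(-36) = 1.
Scale by -63/1 = -63: (p₀, q₀) = (-1449, 2268).
General solution: p = -1449 + 76t, q = 2268 - 119t for integer t.
p ≥ 0: smallest is -1449 mod 76 = 71 (at t = 20), with q = -112.

71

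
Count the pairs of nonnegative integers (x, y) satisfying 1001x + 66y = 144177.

24

gcd(1001, 66) = 11  (1001 = 15·66 + 11, 66 = 6·11).
Back-substituting, 1001·(1) + 66·(-15) = 11.
Scale by 13107: one solution is (13107, -196605). Reduce x mod 6: (3, 2139).
General: x = 3 + 6t, y = 2139 - 91t.
x ≥ 0 ⇒ t ≥ 0; y ≥ 0 ⇒ t ≤ 23. So t ∈ [0, 23]: 24 solutions.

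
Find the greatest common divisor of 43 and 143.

1

gcd(143, 43):
  143 = 3*43 + 14
  43 = 3*14 + 1
  14 = 14*1
so gcd(143, 43) = 1.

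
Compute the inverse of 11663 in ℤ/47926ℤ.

44277

gcd(47926, 11663):
  47926 = 4·11663 + 1274
  11663 = 9·1274 + 197
  1274 = 6·197 + 92
  197 = 2·92 + 13
  92 = 7·13 + 1
  13 = 13·1
so gcd(47926, 11663) = 1.
Back-substitute for Bézout coefficients:
  1 = 92 - 7·13
  ... = 11663·(-3649) + 47926·(888)
So 11663·-3649 ≡ 1 (mod 47926), and -3649 mod 47926 = 44277.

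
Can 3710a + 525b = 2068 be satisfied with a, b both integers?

gcd(3710, 525) = 35  (3710 = 7·525 + 35, 525 = 15·35).
35 does not divide 2068 (remainder 3), so no integer solutions.

no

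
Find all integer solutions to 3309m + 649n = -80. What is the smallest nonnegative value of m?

gcd(3309, 649):
  3309 = 5·649 + 64
  649 = 10·64 + 9
  64 = 7·9 + 1
  9 = 9·1
so gcd(3309, 649) = 1.
1 divides -80, so solutions exist.
Back-substitute for Bézout coefficients:
  1 = 64 - 7·9
  ... = 3309·(71) + 649·(-362)
Scale by -80/1 = -80: (m₀, n₀) = (-5680, 28960).
General solution: m = -5680 + 649t, n = 28960 - 3309t for integer t.
m ≥ 0: smallest is -5680 mod 649 = 161 (at t = 9), with n = -821.

161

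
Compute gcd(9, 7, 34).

1

gcd(9, 7):
  9 = 1*7 + 2
  7 = 3*2 + 1
  2 = 2*1
so gcd(9, 7) = 1.
gcd(1, 34) = 1.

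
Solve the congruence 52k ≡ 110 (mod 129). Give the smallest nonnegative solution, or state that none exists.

gcd(129, 52) = 1  (129 = 2·52 + 25, 52 = 2·25 + 2, 25 = 12·2 + 1, 2 = 2·1).
1 divides 110, so solutions exist.
Back-substituting, 52·(-62) + 129·(25) = 1.
So 52·(-62) ≡ 1 (mod 129); multiply by 110: k ≡ -6820 (mod 129).
Smallest nonnegative: k = -6820 mod 129 = 17.

17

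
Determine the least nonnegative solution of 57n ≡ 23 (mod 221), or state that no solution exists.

171

gcd(221, 57) = 1  (221 = 3·57 + 50, 57 = 1·50 + 7, 50 = 7·7 + 1, 7 = 7·1).
1 divides 23, so solutions exist.
Back-substituting, 57·(-31) + 221·(8) = 1.
So 57·(-31) ≡ 1 (mod 221); multiply by 23: n ≡ -713 (mod 221).
Smallest nonnegative: n = -713 mod 221 = 171.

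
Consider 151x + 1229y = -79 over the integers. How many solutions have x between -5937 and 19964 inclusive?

gcd(1229, 151) = 1.
By Bézout, 151*(-293) + 1229*(36) = 1.
Particular solution: (1025, -126).
General solution: x = 1025 + 1229t, y = -126 - 151t for integer t.
-5937 ≤ 1025 + 1229t ≤ 19964 gives t ∈ [-5, 15], which is 21 values.

21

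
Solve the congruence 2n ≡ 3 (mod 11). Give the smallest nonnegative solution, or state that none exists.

7

gcd(11, 2):
  11 = 5·2 + 1
  2 = 2·1
so gcd(11, 2) = 1.
1 divides 3, so solutions exist.
Back-substitute for Bézout coefficients:
  1 = 11 - 5·2
  ... = 2·(-5) + 11·(1)
So 2·(-5) ≡ 1 (mod 11); multiply by 3: n ≡ -15 (mod 11).
Smallest nonnegative: n = -15 mod 11 = 7.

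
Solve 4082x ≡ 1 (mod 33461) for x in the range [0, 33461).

4697

gcd(33461, 4082):
  33461 = 8×4082 + 805
  4082 = 5×805 + 57
  805 = 14×57 + 7
  57 = 8×7 + 1
  7 = 7×1
so gcd(33461, 4082) = 1.
Back-substitute for Bézout coefficients:
  1 = 57 - 8×7
  ... = 4082×(4697) + 33461×(-573)
So 4082×4697 ≡ 1 (mod 33461), and 4697 mod 33461 = 4697.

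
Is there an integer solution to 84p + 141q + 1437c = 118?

no

gcd(141, 84):
  141 = 1*84 + 57
  84 = 1*57 + 27
  57 = 2*27 + 3
  27 = 9*3
so gcd(141, 84) = 3.
gcd(3, 1437) = 3.
3 does not divide 118 (remainder 1), so no integer solutions.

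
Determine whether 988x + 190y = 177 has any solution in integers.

no

gcd(988, 190) = 38  (988 = 5·190 + 38, 190 = 5·38).
38 does not divide 177 (remainder 25), so no integer solutions.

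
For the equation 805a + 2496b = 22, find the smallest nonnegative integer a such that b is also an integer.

gcd(2496, 805) = 1.
1 divides 22, so solutions exist.
By Bézout, 805×(493) + 2496×(-159) = 1.
Scale by 22/1 = 22: (a₀, b₀) = (10846, -3498).
General solution: a = 10846 + 2496t, b = -3498 - 805t for integer t.
a ≥ 0: smallest is 10846 mod 2496 = 862 (at t = -4), with b = -278.

862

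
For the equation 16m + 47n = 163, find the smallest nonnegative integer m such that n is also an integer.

19

gcd(47, 16):
  47 = 2·16 + 15
  16 = 1·15 + 1
  15 = 15·1
so gcd(47, 16) = 1.
1 divides 163, so solutions exist.
Back-substitute for Bézout coefficients:
  1 = 16 - 1·15
  ... = 16·(3) + 47·(-1)
Scale by 163/1 = 163: (m₀, n₀) = (489, -163).
General solution: m = 489 + 47t, n = -163 - 16t for integer t.
m ≥ 0: smallest is 489 mod 47 = 19 (at t = -10), with n = -3.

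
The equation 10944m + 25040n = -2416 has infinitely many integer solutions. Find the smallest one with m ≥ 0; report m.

931

gcd(25040, 10944):
  25040 = 2*10944 + 3152
  10944 = 3*3152 + 1488
  3152 = 2*1488 + 176
  1488 = 8*176 + 80
  176 = 2*80 + 16
  80 = 5*16
so gcd(25040, 10944) = 16.
16 divides -2416, so solutions exist.
Back-substitute for Bézout coefficients:
  16 = 176 - 2*80
  ... = 10944*(-286) + 25040*(125)
Scale by -2416/16 = -151: (m₀, n₀) = (43186, -18875).
General solution: m = 43186 + 1565t, n = -18875 - 684t for integer t.
m ≥ 0: smallest is 43186 mod 1565 = 931 (at t = -27), with n = -407.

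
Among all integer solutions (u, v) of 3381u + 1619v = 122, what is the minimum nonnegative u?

182

gcd(3381, 1619):
  3381 = 2×1619 + 143
  1619 = 11×143 + 46
  143 = 3×46 + 5
  46 = 9×5 + 1
  5 = 5×1
so gcd(3381, 1619) = 1.
1 divides 122, so solutions exist.
Back-substitute for Bézout coefficients:
  1 = 46 - 9×5
  ... = 3381×(-317) + 1619×(662)
Scale by 122/1 = 122: (u₀, v₀) = (-38674, 80764).
General solution: u = -38674 + 1619t, v = 80764 - 3381t for integer t.
u ≥ 0: smallest is -38674 mod 1619 = 182 (at t = 24), with v = -380.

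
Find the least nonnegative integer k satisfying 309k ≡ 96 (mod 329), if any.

gcd(329, 309) = 1.
1 divides 96, so solutions exist.
By Bézout, 309*(148) + 329*(-139) = 1.
So 309*(148) ≡ 1 (mod 329); multiply by 96: k ≡ 14208 (mod 329).
Smallest nonnegative: k = 14208 mod 329 = 61.

61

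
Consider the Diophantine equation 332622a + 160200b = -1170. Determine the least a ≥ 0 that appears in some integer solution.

865

gcd(332622, 160200) = 18.
18 divides -1170, so solutions exist.
By Bézout, 332622×(1219) + 160200×(-2531) = 18.
Scale by -1170/18 = -65: (a₀, b₀) = (-79235, 164515).
General solution: a = -79235 + 8900t, b = 164515 - 18479t for integer t.
a ≥ 0: smallest is -79235 mod 8900 = 865 (at t = 9), with b = -1796.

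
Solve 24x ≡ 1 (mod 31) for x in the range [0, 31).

22

gcd(31, 24) = 1.
By Bézout, 24×(-9) + 31×(7) = 1.
So 24×-9 ≡ 1 (mod 31), and -9 mod 31 = 22.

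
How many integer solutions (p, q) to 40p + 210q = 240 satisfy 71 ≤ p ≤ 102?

1

gcd(210, 40) = 10.
By Bézout, 40*(-5) + 210*(1) = 10.
Particular solution: (6, 0).
General solution: p = 6 + 21t, q = 0 - 4t for integer t.
71 ≤ 6 + 21t ≤ 102 gives t ∈ [4, 4], which is 1 value.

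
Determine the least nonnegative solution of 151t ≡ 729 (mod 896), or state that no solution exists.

527

gcd(896, 151):
  896 = 5·151 + 141
  151 = 1·141 + 10
  141 = 14·10 + 1
  10 = 10·1
so gcd(896, 151) = 1.
1 divides 729, so solutions exist.
Back-substitute for Bézout coefficients:
  1 = 141 - 14·10
  ... = 151·(-89) + 896·(15)
So 151·(-89) ≡ 1 (mod 896); multiply by 729: t ≡ -64881 (mod 896).
Smallest nonnegative: t = -64881 mod 896 = 527.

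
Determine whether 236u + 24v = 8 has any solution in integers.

gcd(236, 24) = 4  (236 = 9*24 + 20, 24 = 1*20 + 4, 20 = 5*4).
4 divides 8, so integer solutions exist.

yes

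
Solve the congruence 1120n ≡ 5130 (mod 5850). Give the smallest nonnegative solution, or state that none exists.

gcd(5850, 1120) = 10  (5850 = 5×1120 + 250, 1120 = 4×250 + 120, 250 = 2×120 + 10, 120 = 12×10).
10 divides 5130, so solutions exist.
Back-substituting, 1120×(-47) + 5850×(9) = 10.
So 1120×(-47) ≡ 10 (mod 5850); multiply by 513: n ≡ -24111 (mod 585).
Smallest nonnegative: n = -24111 mod 585 = 459.

459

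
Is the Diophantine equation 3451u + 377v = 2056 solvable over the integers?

gcd(3451, 377) = 29.
29 does not divide 2056 (remainder 26), so no integer solutions.

no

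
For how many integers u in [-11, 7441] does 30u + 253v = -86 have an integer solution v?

30

gcd(253, 30):
  253 = 8×30 + 13
  30 = 2×13 + 4
  13 = 3×4 + 1
  4 = 4×1
so gcd(253, 30) = 1.
Back-substitute for Bézout coefficients:
  1 = 13 - 3×4
  ... = 30×(-59) + 253×(7)
Scale by -86: particular solution (5074, -602); reduce u mod 253: (14, -2).
General solution: u = 14 + 253t, v = -2 - 30t for integer t.
-11 ≤ 14 + 253t ≤ 7441 gives t ∈ [0, 29], which is 30 values.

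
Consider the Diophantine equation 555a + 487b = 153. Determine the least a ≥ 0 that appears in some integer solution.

gcd(555, 487):
  555 = 1·487 + 68
  487 = 7·68 + 11
  68 = 6·11 + 2
  11 = 5·2 + 1
  2 = 2·1
so gcd(555, 487) = 1.
1 divides 153, so solutions exist.
Back-substitute for Bézout coefficients:
  1 = 11 - 5·2
  ... = 555·(-222) + 487·(253)
Scale by 153/1 = 153: (a₀, b₀) = (-33966, 38709).
General solution: a = -33966 + 487t, b = 38709 - 555t for integer t.
a ≥ 0: smallest is -33966 mod 487 = 124 (at t = 70), with b = -141.

124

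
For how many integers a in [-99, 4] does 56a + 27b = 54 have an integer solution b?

4

gcd(56, 27) = 1  (56 = 2*27 + 2, 27 = 13*2 + 1, 2 = 2*1).
Back-substituting, 56*(-13) + 27*(27) = 1.
Scale by 54: particular solution (-702, 1458); reduce a mod 27: (0, 2).
General solution: a = 0 + 27t, b = 2 - 56t for integer t.
-99 ≤ 0 + 27t ≤ 4 gives t ∈ [-3, 0], which is 4 values.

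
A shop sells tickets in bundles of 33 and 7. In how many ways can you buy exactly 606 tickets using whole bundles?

2

Need nonnegative integers with 33j + 7k = 606.
gcd(33, 7) = 1, and 33·(3) + 7·(-14) = 1.
So (j₀, k₀) = (1818, -8484); general j = 1818 + 7t, k = -8484 - 33t.
j ≥ 0 ⇒ t ≥ -259; k ≥ 0 ⇒ t ≤ -258. That's 2 values of t.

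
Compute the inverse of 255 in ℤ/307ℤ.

183

gcd(307, 255) = 1  (307 = 1×255 + 52, 255 = 4×52 + 47, 52 = 1×47 + 5, 47 = 9×5 + 2, 5 = 2×2 + 1, 2 = 2×1).
Back-substituting, 255×(-124) + 307×(103) = 1.
So 255×-124 ≡ 1 (mod 307), and -124 mod 307 = 183.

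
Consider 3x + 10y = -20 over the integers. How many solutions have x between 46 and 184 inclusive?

gcd(10, 3) = 1.
By Bézout, 3·(-3) + 10·(1) = 1.
Particular solution: (0, -2).
General solution: x = 0 + 10t, y = -2 - 3t for integer t.
46 ≤ 0 + 10t ≤ 184 gives t ∈ [5, 18], which is 14 values.

14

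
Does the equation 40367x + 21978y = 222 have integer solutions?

yes

gcd(40367, 21978) = 37  (40367 = 1·21978 + 18389, 21978 = 1·18389 + 3589, 18389 = 5·3589 + 444, 3589 = 8·444 + 37, 444 = 12·37).
37 divides 222, so integer solutions exist.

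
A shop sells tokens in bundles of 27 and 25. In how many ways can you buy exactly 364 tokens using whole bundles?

1

Need nonnegative integers with 27j + 25k = 364.
gcd(27, 25) = 1, and 27·(-12) + 25·(13) = 1.
So (j₀, k₀) = (-4368, 4732); general j = -4368 + 25t, k = 4732 - 27t.
j ≥ 0 ⇒ t ≥ 175; k ≥ 0 ⇒ t ≤ 175. That's 1 value of t.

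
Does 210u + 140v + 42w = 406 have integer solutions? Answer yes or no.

gcd(210, 140):
  210 = 1·140 + 70
  140 = 2·70
so gcd(210, 140) = 70.
gcd(70, 42) = 14.
14 divides 406, so integer solutions exist.

yes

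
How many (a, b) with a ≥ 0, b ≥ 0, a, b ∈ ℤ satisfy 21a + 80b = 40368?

gcd(80, 21) = 1.
By Bézout, 21·(-19) + 80·(5) = 1.
One solution: (48, 492).
General: a = 48 + 80t, b = 492 - 21t.
a ≥ 0 ⇒ t ≥ 0; b ≥ 0 ⇒ t ≤ 23. So t ∈ [0, 23]: 24 solutions.

24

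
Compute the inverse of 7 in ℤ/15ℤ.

13

gcd(15, 7) = 1.
By Bézout, 7×(-2) + 15×(1) = 1.
So 7×-2 ≡ 1 (mod 15), and -2 mod 15 = 13.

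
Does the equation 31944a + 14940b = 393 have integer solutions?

gcd(31944, 14940) = 12  (31944 = 2·14940 + 2064, 14940 = 7·2064 + 492, 2064 = 4·492 + 96, 492 = 5·96 + 12, 96 = 8·12).
12 does not divide 393 (remainder 9), so no integer solutions.

no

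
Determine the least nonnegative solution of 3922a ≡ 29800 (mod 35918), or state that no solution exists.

4202

gcd(35918, 3922) = 2.
2 divides 29800, so solutions exist.
By Bézout, 3922*(-5156) + 35918*(563) = 2.
So 3922*(-5156) ≡ 2 (mod 35918); multiply by 14900: a ≡ -76824400 (mod 17959).
Smallest nonnegative: a = -76824400 mod 17959 = 4202.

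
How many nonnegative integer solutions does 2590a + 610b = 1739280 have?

gcd(2590, 610) = 10.
By Bézout, 2590·(-4) + 610·(17) = 10.
One solution: (54, 2622).
General: a = 54 + 61t, b = 2622 - 259t.
a ≥ 0 ⇒ t ≥ 0; b ≥ 0 ⇒ t ≤ 10. So t ∈ [0, 10]: 11 solutions.

11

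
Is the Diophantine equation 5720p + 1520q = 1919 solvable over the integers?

no

gcd(5720, 1520):
  5720 = 3*1520 + 1160
  1520 = 1*1160 + 360
  1160 = 3*360 + 80
  360 = 4*80 + 40
  80 = 2*40
so gcd(5720, 1520) = 40.
40 does not divide 1919 (remainder 39), so no integer solutions.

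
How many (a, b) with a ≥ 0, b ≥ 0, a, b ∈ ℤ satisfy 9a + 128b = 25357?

gcd(128, 9):
  128 = 14·9 + 2
  9 = 4·2 + 1
  2 = 2·1
so gcd(128, 9) = 1.
Back-substitute for Bézout coefficients:
  1 = 9 - 4·2
  ... = 9·(57) + 128·(-4)
Scale by 25357: one solution is (1445349, -101428). Reduce a mod 128: (101, 191).
General: a = 101 + 128t, b = 191 - 9t.
a ≥ 0 ⇒ t ≥ 0; b ≥ 0 ⇒ t ≤ 21. So t ∈ [0, 21]: 22 solutions.

22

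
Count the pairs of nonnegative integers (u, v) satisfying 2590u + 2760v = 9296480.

13

gcd(2760, 2590):
  2760 = 1·2590 + 170
  2590 = 15·170 + 40
  170 = 4·40 + 10
  40 = 4·10
so gcd(2760, 2590) = 10.
Back-substitute for Bézout coefficients:
  10 = 170 - 4·40
  ... = 2590·(-65) + 2760·(61)
Scale by 929648: one solution is (-60427120, 56708528). Reduce u mod 276: (44, 3327).
General: u = 44 + 276t, v = 3327 - 259t.
u ≥ 0 ⇒ t ≥ 0; v ≥ 0 ⇒ t ≤ 12. So t ∈ [0, 12]: 13 solutions.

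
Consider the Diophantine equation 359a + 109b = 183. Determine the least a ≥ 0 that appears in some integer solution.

gcd(359, 109):
  359 = 3*109 + 32
  109 = 3*32 + 13
  32 = 2*13 + 6
  13 = 2*6 + 1
  6 = 6*1
so gcd(359, 109) = 1.
1 divides 183, so solutions exist.
Back-substitute for Bézout coefficients:
  1 = 13 - 2*6
  ... = 359*(-17) + 109*(56)
Scale by 183/1 = 183: (a₀, b₀) = (-3111, 10248).
General solution: a = -3111 + 109t, b = 10248 - 359t for integer t.
a ≥ 0: smallest is -3111 mod 109 = 50 (at t = 29), with b = -163.

50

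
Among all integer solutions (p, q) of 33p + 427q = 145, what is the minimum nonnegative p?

302

gcd(427, 33):
  427 = 12·33 + 31
  33 = 1·31 + 2
  31 = 15·2 + 1
  2 = 2·1
so gcd(427, 33) = 1.
1 divides 145, so solutions exist.
Back-substitute for Bézout coefficients:
  1 = 31 - 15·2
  ... = 33·(-207) + 427·(16)
Scale by 145/1 = 145: (p₀, q₀) = (-30015, 2320).
General solution: p = -30015 + 427t, q = 2320 - 33t for integer t.
p ≥ 0: smallest is -30015 mod 427 = 302 (at t = 71), with q = -23.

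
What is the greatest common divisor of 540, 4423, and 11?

1

gcd(4423, 540) = 1.
gcd(1, 11) = 1.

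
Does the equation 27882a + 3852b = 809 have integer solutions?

gcd(27882, 3852):
  27882 = 7·3852 + 918
  3852 = 4·918 + 180
  918 = 5·180 + 18
  180 = 10·18
so gcd(27882, 3852) = 18.
18 does not divide 809 (remainder 17), so no integer solutions.

no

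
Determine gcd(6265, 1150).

5

gcd(6265, 1150):
  6265 = 5*1150 + 515
  1150 = 2*515 + 120
  515 = 4*120 + 35
  120 = 3*35 + 15
  35 = 2*15 + 5
  15 = 3*5
so gcd(6265, 1150) = 5.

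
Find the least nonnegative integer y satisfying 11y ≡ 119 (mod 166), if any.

41

gcd(166, 11):
  166 = 15×11 + 1
  11 = 11×1
so gcd(166, 11) = 1.
1 divides 119, so solutions exist.
Back-substitute for Bézout coefficients:
  1 = 166 - 15×11
  ... = 11×(-15) + 166×(1)
So 11×(-15) ≡ 1 (mod 166); multiply by 119: y ≡ -1785 (mod 166).
Smallest nonnegative: y = -1785 mod 166 = 41.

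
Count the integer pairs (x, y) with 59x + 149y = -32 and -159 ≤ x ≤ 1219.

9

gcd(149, 59) = 1  (149 = 2·59 + 31, 59 = 1·31 + 28, 31 = 1·28 + 3, 28 = 9·3 + 1, 3 = 3·1).
Back-substituting, 59·(48) + 149·(-19) = 1.
Scale by -32: particular solution (-1536, 608); reduce x mod 149: (103, -41).
General solution: x = 103 + 149t, y = -41 - 59t for integer t.
-159 ≤ 103 + 149t ≤ 1219 gives t ∈ [-1, 7], which is 9 values.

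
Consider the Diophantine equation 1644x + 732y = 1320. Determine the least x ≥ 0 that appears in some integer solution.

48

gcd(1644, 732):
  1644 = 2×732 + 180
  732 = 4×180 + 12
  180 = 15×12
so gcd(1644, 732) = 12.
12 divides 1320, so solutions exist.
Back-substitute for Bézout coefficients:
  12 = 732 - 4×180
  ... = 1644×(-4) + 732×(9)
Scale by 1320/12 = 110: (x₀, y₀) = (-440, 990).
General solution: x = -440 + 61t, y = 990 - 137t for integer t.
x ≥ 0: smallest is -440 mod 61 = 48 (at t = 8), with y = -106.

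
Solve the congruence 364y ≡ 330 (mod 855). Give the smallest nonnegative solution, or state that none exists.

15

gcd(855, 364):
  855 = 2·364 + 127
  364 = 2·127 + 110
  127 = 1·110 + 17
  110 = 6·17 + 8
  17 = 2·8 + 1
  8 = 8·1
so gcd(855, 364) = 1.
1 divides 330, so solutions exist.
Back-substitute for Bézout coefficients:
  1 = 17 - 2·8
  ... = 364·(-101) + 855·(43)
So 364·(-101) ≡ 1 (mod 855); multiply by 330: y ≡ -33330 (mod 855).
Smallest nonnegative: y = -33330 mod 855 = 15.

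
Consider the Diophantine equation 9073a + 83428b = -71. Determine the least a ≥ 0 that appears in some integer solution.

gcd(83428, 9073):
  83428 = 9×9073 + 1771
  9073 = 5×1771 + 218
  1771 = 8×218 + 27
  218 = 8×27 + 2
  27 = 13×2 + 1
  2 = 2×1
so gcd(83428, 9073) = 1.
1 divides -71, so solutions exist.
Back-substitute for Bézout coefficients:
  1 = 27 - 13×2
  ... = 9073×(-40183) + 83428×(4370)
Scale by -71/1 = -71: (a₀, b₀) = (2852993, -310270).
General solution: a = 2852993 + 83428t, b = -310270 - 9073t for integer t.
a ≥ 0: smallest is 2852993 mod 83428 = 16441 (at t = -34), with b = -1788.

16441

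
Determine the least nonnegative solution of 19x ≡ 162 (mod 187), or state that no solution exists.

166

gcd(187, 19) = 1.
1 divides 162, so solutions exist.
By Bézout, 19·(-59) + 187·(6) = 1.
So 19·(-59) ≡ 1 (mod 187); multiply by 162: x ≡ -9558 (mod 187).
Smallest nonnegative: x = -9558 mod 187 = 166.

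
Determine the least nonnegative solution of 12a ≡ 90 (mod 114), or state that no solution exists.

17

gcd(114, 12) = 6.
6 divides 90, so solutions exist.
By Bézout, 12×(-9) + 114×(1) = 6.
So 12×(-9) ≡ 6 (mod 114); multiply by 15: a ≡ -135 (mod 19).
Smallest nonnegative: a = -135 mod 19 = 17.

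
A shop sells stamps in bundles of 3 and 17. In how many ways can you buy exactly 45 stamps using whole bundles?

1

Need nonnegative integers with 3j + 17k = 45.
gcd(3, 17) = 1, and 3·(6) + 17·(-1) = 1.
So (j₀, k₀) = (270, -45); general j = 270 + 17t, k = -45 - 3t.
j ≥ 0 ⇒ t ≥ -15; k ≥ 0 ⇒ t ≤ -15. That's 1 value of t.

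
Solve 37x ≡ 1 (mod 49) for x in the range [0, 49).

4

gcd(49, 37):
  49 = 1*37 + 12
  37 = 3*12 + 1
  12 = 12*1
so gcd(49, 37) = 1.
Back-substitute for Bézout coefficients:
  1 = 37 - 3*12
  ... = 37*(4) + 49*(-3)
So 37*4 ≡ 1 (mod 49), and 4 mod 49 = 4.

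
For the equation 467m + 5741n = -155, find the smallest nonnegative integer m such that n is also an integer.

5126

gcd(5741, 467):
  5741 = 12*467 + 137
  467 = 3*137 + 56
  137 = 2*56 + 25
  56 = 2*25 + 6
  25 = 4*6 + 1
  6 = 6*1
so gcd(5741, 467) = 1.
1 divides -155, so solutions exist.
Back-substitute for Bézout coefficients:
  1 = 25 - 4*6
  ... = 467*(-922) + 5741*(75)
Scale by -155/1 = -155: (m₀, n₀) = (142910, -11625).
General solution: m = 142910 + 5741t, n = -11625 - 467t for integer t.
m ≥ 0: smallest is 142910 mod 5741 = 5126 (at t = -24), with n = -417.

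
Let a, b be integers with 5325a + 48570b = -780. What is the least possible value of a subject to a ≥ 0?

538

gcd(48570, 5325):
  48570 = 9*5325 + 645
  5325 = 8*645 + 165
  645 = 3*165 + 150
  165 = 1*150 + 15
  150 = 10*15
so gcd(48570, 5325) = 15.
15 divides -780, so solutions exist.
Back-substitute for Bézout coefficients:
  15 = 165 - 1*150
  ... = 5325*(301) + 48570*(-33)
Scale by -780/15 = -52: (a₀, b₀) = (-15652, 1716).
General solution: a = -15652 + 3238t, b = 1716 - 355t for integer t.
a ≥ 0: smallest is -15652 mod 3238 = 538 (at t = 5), with b = -59.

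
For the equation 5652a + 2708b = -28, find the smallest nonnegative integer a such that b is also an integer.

172

gcd(5652, 2708):
  5652 = 2*2708 + 236
  2708 = 11*236 + 112
  236 = 2*112 + 12
  112 = 9*12 + 4
  12 = 3*4
so gcd(5652, 2708) = 4.
4 divides -28, so solutions exist.
Back-substitute for Bézout coefficients:
  4 = 112 - 9*12
  ... = 5652*(-218) + 2708*(455)
Scale by -28/4 = -7: (a₀, b₀) = (1526, -3185).
General solution: a = 1526 + 677t, b = -3185 - 1413t for integer t.
a ≥ 0: smallest is 1526 mod 677 = 172 (at t = -2), with b = -359.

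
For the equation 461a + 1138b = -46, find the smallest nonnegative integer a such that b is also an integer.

306

gcd(1138, 461):
  1138 = 2*461 + 216
  461 = 2*216 + 29
  216 = 7*29 + 13
  29 = 2*13 + 3
  13 = 4*3 + 1
  3 = 3*1
so gcd(1138, 461) = 1.
1 divides -46, so solutions exist.
Back-substitute for Bézout coefficients:
  1 = 13 - 4*3
  ... = 461*(-353) + 1138*(143)
Scale by -46/1 = -46: (a₀, b₀) = (16238, -6578).
General solution: a = 16238 + 1138t, b = -6578 - 461t for integer t.
a ≥ 0: smallest is 16238 mod 1138 = 306 (at t = -14), with b = -124.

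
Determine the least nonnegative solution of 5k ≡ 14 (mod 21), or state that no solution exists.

7

gcd(21, 5) = 1.
1 divides 14, so solutions exist.
By Bézout, 5·(-4) + 21·(1) = 1.
So 5·(-4) ≡ 1 (mod 21); multiply by 14: k ≡ -56 (mod 21).
Smallest nonnegative: k = -56 mod 21 = 7.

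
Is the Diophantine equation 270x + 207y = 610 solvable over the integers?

gcd(270, 207) = 9  (270 = 1×207 + 63, 207 = 3×63 + 18, 63 = 3×18 + 9, 18 = 2×9).
9 does not divide 610 (remainder 7), so no integer solutions.

no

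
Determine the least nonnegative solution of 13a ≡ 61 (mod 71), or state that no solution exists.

32

gcd(71, 13) = 1.
1 divides 61, so solutions exist.
By Bézout, 13*(11) + 71*(-2) = 1.
So 13*(11) ≡ 1 (mod 71); multiply by 61: a ≡ 671 (mod 71).
Smallest nonnegative: a = 671 mod 71 = 32.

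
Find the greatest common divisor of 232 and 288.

gcd(288, 232) = 8  (288 = 1×232 + 56, 232 = 4×56 + 8, 56 = 7×8).

8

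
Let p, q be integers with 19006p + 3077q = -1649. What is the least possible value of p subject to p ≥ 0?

gcd(19006, 3077) = 17.
17 divides -1649, so solutions exist.
By Bézout, 19006·(17) + 3077·(-105) = 17.
Scale by -1649/17 = -97: (p₀, q₀) = (-1649, 10185).
General solution: p = -1649 + 181t, q = 10185 - 1118t for integer t.
p ≥ 0: smallest is -1649 mod 181 = 161 (at t = 10), with q = -995.

161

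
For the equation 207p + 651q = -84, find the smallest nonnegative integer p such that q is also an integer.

182

gcd(651, 207):
  651 = 3×207 + 30
  207 = 6×30 + 27
  30 = 1×27 + 3
  27 = 9×3
so gcd(651, 207) = 3.
3 divides -84, so solutions exist.
Back-substitute for Bézout coefficients:
  3 = 30 - 1×27
  ... = 207×(-22) + 651×(7)
Scale by -84/3 = -28: (p₀, q₀) = (616, -196).
General solution: p = 616 + 217t, q = -196 - 69t for integer t.
p ≥ 0: smallest is 616 mod 217 = 182 (at t = -2), with q = -58.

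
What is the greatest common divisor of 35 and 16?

gcd(35, 16):
  35 = 2*16 + 3
  16 = 5*3 + 1
  3 = 3*1
so gcd(35, 16) = 1.

1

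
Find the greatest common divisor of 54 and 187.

gcd(187, 54) = 1  (187 = 3×54 + 25, 54 = 2×25 + 4, 25 = 6×4 + 1, 4 = 4×1).

1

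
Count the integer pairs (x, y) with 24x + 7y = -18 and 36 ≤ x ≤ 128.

14

gcd(24, 7) = 1  (24 = 3·7 + 3, 7 = 2·3 + 1, 3 = 3·1).
Back-substituting, 24·(-2) + 7·(7) = 1.
Scale by -18: particular solution (36, -126); reduce x mod 7: (1, -6).
General solution: x = 1 + 7t, y = -6 - 24t for integer t.
36 ≤ 1 + 7t ≤ 128 gives t ∈ [5, 18], which is 14 values.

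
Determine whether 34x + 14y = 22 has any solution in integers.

yes

gcd(34, 14) = 2.
2 divides 22, so integer solutions exist.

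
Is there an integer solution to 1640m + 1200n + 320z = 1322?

gcd(1640, 1200) = 40.
gcd(40, 320) = 40.
40 does not divide 1322 (remainder 2), so no integer solutions.

no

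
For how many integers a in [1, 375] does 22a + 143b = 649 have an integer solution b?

29

gcd(143, 22):
  143 = 6×22 + 11
  22 = 2×11
so gcd(143, 22) = 11.
Back-substitute for Bézout coefficients:
  11 = 143 - 6×22
  ... = 22×(-6) + 143×(1)
Scale by 59: particular solution (-354, 59); reduce a mod 13: (10, 3).
General solution: a = 10 + 13t, b = 3 - 2t for integer t.
1 ≤ 10 + 13t ≤ 375 gives t ∈ [0, 28], which is 29 values.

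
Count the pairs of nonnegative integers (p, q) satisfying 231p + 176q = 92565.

gcd(231, 176) = 11.
By Bézout, 231*(-3) + 176*(4) = 11.
One solution: (3, 522).
General: p = 3 + 16t, q = 522 - 21t.
p ≥ 0 ⇒ t ≥ 0; q ≥ 0 ⇒ t ≤ 24. So t ∈ [0, 24]: 25 solutions.

25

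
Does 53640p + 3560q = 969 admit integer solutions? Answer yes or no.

gcd(53640, 3560) = 40  (53640 = 15*3560 + 240, 3560 = 14*240 + 200, 240 = 1*200 + 40, 200 = 5*40).
40 does not divide 969 (remainder 9), so no integer solutions.

no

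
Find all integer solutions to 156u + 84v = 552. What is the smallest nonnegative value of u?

3

gcd(156, 84) = 12  (156 = 1·84 + 72, 84 = 1·72 + 12, 72 = 6·12).
12 divides 552, so solutions exist.
Back-substituting, 156·(-1) + 84·(2) = 12.
Scale by 552/12 = 46: (u₀, v₀) = (-46, 92).
General solution: u = -46 + 7t, v = 92 - 13t for integer t.
u ≥ 0: smallest is -46 mod 7 = 3 (at t = 7), with v = 1.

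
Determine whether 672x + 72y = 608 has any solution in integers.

no

gcd(672, 72):
  672 = 9*72 + 24
  72 = 3*24
so gcd(672, 72) = 24.
24 does not divide 608 (remainder 8), so no integer solutions.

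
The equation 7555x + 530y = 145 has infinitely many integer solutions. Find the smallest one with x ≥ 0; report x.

gcd(7555, 530) = 5.
5 divides 145, so solutions exist.
By Bézout, 7555·(-51) + 530·(727) = 5.
Scale by 145/5 = 29: (x₀, y₀) = (-1479, 21083).
General solution: x = -1479 + 106t, y = 21083 - 1511t for integer t.
x ≥ 0: smallest is -1479 mod 106 = 5 (at t = 14), with y = -71.

5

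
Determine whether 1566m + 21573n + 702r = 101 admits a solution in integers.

no

gcd(21573, 1566) = 27  (21573 = 13·1566 + 1215, 1566 = 1·1215 + 351, 1215 = 3·351 + 162, 351 = 2·162 + 27, 162 = 6·27).
gcd(27, 702) = 27.
27 does not divide 101 (remainder 20), so no integer solutions.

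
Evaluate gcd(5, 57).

gcd(57, 5):
  57 = 11×5 + 2
  5 = 2×2 + 1
  2 = 2×1
so gcd(57, 5) = 1.

1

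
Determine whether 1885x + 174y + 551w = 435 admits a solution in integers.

gcd(1885, 174) = 29  (1885 = 10×174 + 145, 174 = 1×145 + 29, 145 = 5×29).
gcd(29, 551) = 29.
29 divides 435, so integer solutions exist.

yes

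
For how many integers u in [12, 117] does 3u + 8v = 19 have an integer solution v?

gcd(8, 3) = 1  (8 = 2*3 + 2, 3 = 1*2 + 1, 2 = 2*1).
Back-substituting, 3*(3) + 8*(-1) = 1.
Scale by 19: particular solution (57, -19); reduce u mod 8: (1, 2).
General solution: u = 1 + 8t, v = 2 - 3t for integer t.
12 ≤ 1 + 8t ≤ 117 gives t ∈ [2, 14], which is 13 values.

13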